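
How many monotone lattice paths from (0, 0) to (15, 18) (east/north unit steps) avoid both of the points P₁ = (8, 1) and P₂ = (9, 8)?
Number of paths = 839945480

Inclusion–exclusion. Total paths: C(33, 15) = 1037158320. Through P₁: C(9, 8)·C(24, 7) = 3114936. Through P₂: C(17, 9)·C(16, 6) = 194674480. Since P₁ is strictly southwest of P₂, a monotone path through both must visit P₁ then P₂; paths through both = C(9, 8)·C(8, 1)·C(16, 6) = 576576. Avoid both = 1037158320 − 3114936 − 194674480 + 576576 = 839945480.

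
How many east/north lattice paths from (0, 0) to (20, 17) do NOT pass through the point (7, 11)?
Number of paths = 15041919942

Total paths from (0, 0) to (20, 17): C(37, 20) = 15905368710. Paths through (7, 11): (paths (0, 0) → (7, 11)) × (paths (7, 11) → (20, 17)) = C(18, 7) · C(19, 13) = 31824 · 27132 = 863448768. Avoidance count = 15905368710 − 863448768 = 15041919942.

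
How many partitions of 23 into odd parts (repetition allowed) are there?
p_odd(23) = 104

Enumerate partitions using only odd parts via the recurrence o(n, m) = o(n, m−2) + o(n−m, m) over odd m, starting from the largest odd part ≤ n. This gives p_odd(23) = 104. (Euler's theorem: equals the count of distinct-part partitions.)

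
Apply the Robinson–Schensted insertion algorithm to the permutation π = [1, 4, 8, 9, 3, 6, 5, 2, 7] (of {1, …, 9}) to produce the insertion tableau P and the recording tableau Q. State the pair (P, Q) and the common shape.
P = [1, 2, 5, 7] / [3, 6, 9] / [4] / [8];  Q = [1, 2, 3, 4] / [5, 6, 9] / [7] / [8];  common shape = (4, 3, 1, 1)

Row-insert the values π_1, π_2, … into P one at a time, bumping the leftmost entry strictly greater than the inserted value down to the next row. The recording tableau Q records, in position (i, j), the step at which that cell was added to P.
  Insert 1 (step 1): P = [1];  Q = [1]
  Insert 4 (step 2): P = [1, 4];  Q = [1, 2]
  Insert 8 (step 3): P = [1, 4, 8];  Q = [1, 2, 3]
  Insert 9 (step 4): P = [1, 4, 8, 9];  Q = [1, 2, 3, 4]
  Insert 3 (step 5): P = [1, 3, 8, 9] / [4];  Q = [1, 2, 3, 4] / [5]
  Insert 6 (step 6): P = [1, 3, 6, 9] / [4, 8];  Q = [1, 2, 3, 4] / [5, 6]
  Insert 5 (step 7): P = [1, 3, 5, 9] / [4, 6] / [8];  Q = [1, 2, 3, 4] / [5, 6] / [7]
  Insert 2 (step 8): P = [1, 2, 5, 9] / [3, 6] / [4] / [8];  Q = [1, 2, 3, 4] / [5, 6] / [7] / [8]
  Insert 7 (step 9): P = [1, 2, 5, 7] / [3, 6, 9] / [4] / [8];  Q = [1, 2, 3, 4] / [5, 6, 9] / [7] / [8]
Final shape: (4, 3, 1, 1).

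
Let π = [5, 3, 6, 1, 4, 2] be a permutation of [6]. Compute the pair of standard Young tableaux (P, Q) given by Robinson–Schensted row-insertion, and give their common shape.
P = [1, 2] / [3, 4] / [5, 6];  Q = [1, 3] / [2, 5] / [4, 6];  common shape = (2, 2, 2)

Row-insert the values π_1, π_2, … into P one at a time, bumping the leftmost entry strictly greater than the inserted value down to the next row. The recording tableau Q records, in position (i, j), the step at which that cell was added to P.
  Insert 5 (step 1): P = [5];  Q = [1]
  Insert 3 (step 2): P = [3] / [5];  Q = [1] / [2]
  Insert 6 (step 3): P = [3, 6] / [5];  Q = [1, 3] / [2]
  Insert 1 (step 4): P = [1, 6] / [3] / [5];  Q = [1, 3] / [2] / [4]
  Insert 4 (step 5): P = [1, 4] / [3, 6] / [5];  Q = [1, 3] / [2, 5] / [4]
  Insert 2 (step 6): P = [1, 2] / [3, 4] / [5, 6];  Q = [1, 3] / [2, 5] / [4, 6]
Final shape: (2, 2, 2).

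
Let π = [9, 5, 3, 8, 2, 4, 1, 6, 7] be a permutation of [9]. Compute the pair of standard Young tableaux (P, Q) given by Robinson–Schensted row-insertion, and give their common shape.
P = [1, 4, 6, 7] / [2, 8] / [3] / [5] / [9];  Q = [1, 4, 8, 9] / [2, 6] / [3] / [5] / [7];  common shape = (4, 2, 1, 1, 1)

Row-insert the values π_1, π_2, … into P one at a time, bumping the leftmost entry strictly greater than the inserted value down to the next row. The recording tableau Q records, in position (i, j), the step at which that cell was added to P.
  Insert 9 (step 1): P = [9];  Q = [1]
  Insert 5 (step 2): P = [5] / [9];  Q = [1] / [2]
  Insert 3 (step 3): P = [3] / [5] / [9];  Q = [1] / [2] / [3]
  Insert 8 (step 4): P = [3, 8] / [5] / [9];  Q = [1, 4] / [2] / [3]
  Insert 2 (step 5): P = [2, 8] / [3] / [5] / [9];  Q = [1, 4] / [2] / [3] / [5]
  Insert 4 (step 6): P = [2, 4] / [3, 8] / [5] / [9];  Q = [1, 4] / [2, 6] / [3] / [5]
  Insert 1 (step 7): P = [1, 4] / [2, 8] / [3] / [5] / [9];  Q = [1, 4] / [2, 6] / [3] / [5] / [7]
  Insert 6 (step 8): P = [1, 4, 6] / [2, 8] / [3] / [5] / [9];  Q = [1, 4, 8] / [2, 6] / [3] / [5] / [7]
  Insert 7 (step 9): P = [1, 4, 6, 7] / [2, 8] / [3] / [5] / [9];  Q = [1, 4, 8, 9] / [2, 6] / [3] / [5] / [7]
Final shape: (4, 2, 1, 1, 1).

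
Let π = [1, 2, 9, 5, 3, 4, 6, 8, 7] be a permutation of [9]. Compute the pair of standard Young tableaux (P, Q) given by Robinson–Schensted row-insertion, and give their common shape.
P = [1, 2, 3, 4, 6, 7] / [5, 8] / [9];  Q = [1, 2, 3, 6, 7, 8] / [4, 9] / [5];  common shape = (6, 2, 1)

Row-insert the values π_1, π_2, … into P one at a time, bumping the leftmost entry strictly greater than the inserted value down to the next row. The recording tableau Q records, in position (i, j), the step at which that cell was added to P.
  Insert 1 (step 1): P = [1];  Q = [1]
  Insert 2 (step 2): P = [1, 2];  Q = [1, 2]
  Insert 9 (step 3): P = [1, 2, 9];  Q = [1, 2, 3]
  Insert 5 (step 4): P = [1, 2, 5] / [9];  Q = [1, 2, 3] / [4]
  Insert 3 (step 5): P = [1, 2, 3] / [5] / [9];  Q = [1, 2, 3] / [4] / [5]
  Insert 4 (step 6): P = [1, 2, 3, 4] / [5] / [9];  Q = [1, 2, 3, 6] / [4] / [5]
  Insert 6 (step 7): P = [1, 2, 3, 4, 6] / [5] / [9];  Q = [1, 2, 3, 6, 7] / [4] / [5]
  Insert 8 (step 8): P = [1, 2, 3, 4, 6, 8] / [5] / [9];  Q = [1, 2, 3, 6, 7, 8] / [4] / [5]
  Insert 7 (step 9): P = [1, 2, 3, 4, 6, 7] / [5, 8] / [9];  Q = [1, 2, 3, 6, 7, 8] / [4, 9] / [5]
Final shape: (6, 2, 1).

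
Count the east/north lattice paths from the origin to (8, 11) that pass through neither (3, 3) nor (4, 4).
Number of paths = 39942

Inclusion–exclusion. Total paths: C(19, 8) = 75582. Through P₁: C(6, 3)·C(13, 5) = 25740. Through P₂: C(8, 4)·C(11, 4) = 23100. Since P₁ is strictly southwest of P₂, a monotone path through both must visit P₁ then P₂; paths through both = C(6, 3)·C(2, 1)·C(11, 4) = 13200. Avoid both = 75582 − 25740 − 23100 + 13200 = 39942.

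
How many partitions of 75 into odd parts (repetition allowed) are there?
p_odd(75) = 48446

Enumerate partitions using only odd parts via the recurrence o(n, m) = o(n, m−2) + o(n−m, m) over odd m, starting from the largest odd part ≤ n. This gives p_odd(75) = 48446. (Euler's theorem: equals the count of distinct-part partitions.)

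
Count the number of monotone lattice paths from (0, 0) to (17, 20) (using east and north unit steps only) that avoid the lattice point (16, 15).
Number of paths = 14102127540

Total paths from (0, 0) to (17, 20): C(37, 17) = 15905368710. Paths through (16, 15): (paths (0, 0) → (16, 15)) × (paths (16, 15) → (17, 20)) = C(31, 16) · C(6, 1) = 300540195 · 6 = 1803241170. Avoidance count = 15905368710 − 1803241170 = 14102127540.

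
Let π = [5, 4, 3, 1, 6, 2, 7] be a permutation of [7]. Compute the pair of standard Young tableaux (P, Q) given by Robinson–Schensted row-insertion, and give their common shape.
P = [1, 2, 7] / [3, 6] / [4] / [5];  Q = [1, 5, 7] / [2, 6] / [3] / [4];  common shape = (3, 2, 1, 1)

Row-insert the values π_1, π_2, … into P one at a time, bumping the leftmost entry strictly greater than the inserted value down to the next row. The recording tableau Q records, in position (i, j), the step at which that cell was added to P.
  Insert 5 (step 1): P = [5];  Q = [1]
  Insert 4 (step 2): P = [4] / [5];  Q = [1] / [2]
  Insert 3 (step 3): P = [3] / [4] / [5];  Q = [1] / [2] / [3]
  Insert 1 (step 4): P = [1] / [3] / [4] / [5];  Q = [1] / [2] / [3] / [4]
  Insert 6 (step 5): P = [1, 6] / [3] / [4] / [5];  Q = [1, 5] / [2] / [3] / [4]
  Insert 2 (step 6): P = [1, 2] / [3, 6] / [4] / [5];  Q = [1, 5] / [2, 6] / [3] / [4]
  Insert 7 (step 7): P = [1, 2, 7] / [3, 6] / [4] / [5];  Q = [1, 5, 7] / [2, 6] / [3] / [4]
Final shape: (3, 2, 1, 1).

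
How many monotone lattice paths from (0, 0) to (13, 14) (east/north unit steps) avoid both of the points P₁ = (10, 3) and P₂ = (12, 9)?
Number of paths = 18238664

Inclusion–exclusion. Total paths: C(27, 13) = 20058300. Through P₁: C(13, 10)·C(14, 3) = 104104. Through P₂: C(21, 12)·C(6, 1) = 1763580. Since P₁ is strictly southwest of P₂, a monotone path through both must visit P₁ then P₂; paths through both = C(13, 10)·C(8, 2)·C(6, 1) = 48048. Avoid both = 20058300 − 104104 − 1763580 + 48048 = 18238664.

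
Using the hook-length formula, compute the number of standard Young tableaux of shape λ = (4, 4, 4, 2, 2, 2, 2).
# SYT of shape (4, 4, 4, 2, 2, 2, 2) = 16166150

Hook-length formula: f^λ = n! / Π hook(c), product over all cells c of the Young diagram. For λ = (4, 4, 4, 2, 2, 2, 2), n = 20 boxes. Hook lengths by row (left-to-right, top-to-bottom): [10, 9, 4, 3]; [9, 8, 3, 2]; [8, 7, 2, 1]; [5, 4]; [4, 3]; [3, 2]; [2, 1]. Product of hooks = 150493593600. So f^λ = 20! / 150493593600 = 2432902008176640000 / 150493593600 = 16166150.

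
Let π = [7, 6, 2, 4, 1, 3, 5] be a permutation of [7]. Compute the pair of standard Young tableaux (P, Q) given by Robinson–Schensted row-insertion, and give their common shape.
P = [1, 3, 5] / [2, 4] / [6] / [7];  Q = [1, 4, 7] / [2, 6] / [3] / [5];  common shape = (3, 2, 1, 1)

Row-insert the values π_1, π_2, … into P one at a time, bumping the leftmost entry strictly greater than the inserted value down to the next row. The recording tableau Q records, in position (i, j), the step at which that cell was added to P.
  Insert 7 (step 1): P = [7];  Q = [1]
  Insert 6 (step 2): P = [6] / [7];  Q = [1] / [2]
  Insert 2 (step 3): P = [2] / [6] / [7];  Q = [1] / [2] / [3]
  Insert 4 (step 4): P = [2, 4] / [6] / [7];  Q = [1, 4] / [2] / [3]
  Insert 1 (step 5): P = [1, 4] / [2] / [6] / [7];  Q = [1, 4] / [2] / [3] / [5]
  Insert 3 (step 6): P = [1, 3] / [2, 4] / [6] / [7];  Q = [1, 4] / [2, 6] / [3] / [5]
  Insert 5 (step 7): P = [1, 3, 5] / [2, 4] / [6] / [7];  Q = [1, 4, 7] / [2, 6] / [3] / [5]
Final shape: (3, 2, 1, 1).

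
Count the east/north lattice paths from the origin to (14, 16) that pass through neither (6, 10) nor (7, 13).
Number of paths = 115916091

Inclusion–exclusion. Total paths: C(30, 14) = 145422675. Through P₁: C(16, 6)·C(14, 8) = 24048024. Through P₂: C(20, 7)·C(10, 7) = 9302400. Since P₁ is strictly southwest of P₂, a monotone path through both must visit P₁ then P₂; paths through both = C(16, 6)·C(4, 1)·C(10, 7) = 3843840. Avoid both = 145422675 − 24048024 − 9302400 + 3843840 = 115916091.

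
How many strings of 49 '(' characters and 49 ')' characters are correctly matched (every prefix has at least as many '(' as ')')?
C_49 = 509552245179617138054608572

These balanced parentheses are counted by the Catalan number C_n = (1/(n + 1)) · C(2n, n). For n = 49: C_49 = (1/50) · C(98, 49) = 25477612258980856902730428600/50 = 509552245179617138054608572.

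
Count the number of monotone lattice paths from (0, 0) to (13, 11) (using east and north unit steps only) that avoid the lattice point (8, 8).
Number of paths = 1775424

Total paths from (0, 0) to (13, 11): C(24, 13) = 2496144. Paths through (8, 8): (paths (0, 0) → (8, 8)) × (paths (8, 8) → (13, 11)) = C(16, 8) · C(8, 5) = 12870 · 56 = 720720. Avoidance count = 2496144 − 720720 = 1775424.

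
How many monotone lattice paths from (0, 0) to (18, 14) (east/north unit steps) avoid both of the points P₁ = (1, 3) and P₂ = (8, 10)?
Number of paths = 355478850

Inclusion–exclusion. Total paths: C(32, 18) = 471435600. Through P₁: C(4, 1)·C(28, 17) = 85896720. Through P₂: C(18, 8)·C(14, 10) = 43801758. Since P₁ is strictly southwest of P₂, a monotone path through both must visit P₁ then P₂; paths through both = C(4, 1)·C(14, 7)·C(14, 10) = 13741728. Avoid both = 471435600 − 85896720 − 43801758 + 13741728 = 355478850.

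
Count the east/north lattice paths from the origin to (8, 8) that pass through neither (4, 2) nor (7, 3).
Number of paths = 9360

Inclusion–exclusion. Total paths: C(16, 8) = 12870. Through P₁: C(6, 4)·C(10, 4) = 3150. Through P₂: C(10, 7)·C(6, 1) = 720. Since P₁ is strictly southwest of P₂, a monotone path through both must visit P₁ then P₂; paths through both = C(6, 4)·C(4, 3)·C(6, 1) = 360. Avoid both = 12870 − 3150 − 720 + 360 = 9360.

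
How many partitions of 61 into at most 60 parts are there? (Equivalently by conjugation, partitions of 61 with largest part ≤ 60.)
p(61, parts ≤ 60) = 1121504

Use the recurrence p(n, m) = p(n, m−1) + p(n−m, m): either the largest part is < m (count p(n, m−1)) or the largest part is exactly m (remove one copy of m, count p(n−m, m)). With p(0, ·) = 1 this gives p(61, parts ≤ 60) = 1121504. (By conjugating Young diagrams, this also counts partitions of 61 into at most 60 parts.)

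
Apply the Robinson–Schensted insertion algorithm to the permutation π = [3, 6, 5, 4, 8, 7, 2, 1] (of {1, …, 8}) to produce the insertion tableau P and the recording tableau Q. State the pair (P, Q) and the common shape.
P = [1, 4, 7] / [2, 8] / [3] / [5] / [6];  Q = [1, 2, 5] / [3, 6] / [4] / [7] / [8];  common shape = (3, 2, 1, 1, 1)

Row-insert the values π_1, π_2, … into P one at a time, bumping the leftmost entry strictly greater than the inserted value down to the next row. The recording tableau Q records, in position (i, j), the step at which that cell was added to P.
  Insert 3 (step 1): P = [3];  Q = [1]
  Insert 6 (step 2): P = [3, 6];  Q = [1, 2]
  Insert 5 (step 3): P = [3, 5] / [6];  Q = [1, 2] / [3]
  Insert 4 (step 4): P = [3, 4] / [5] / [6];  Q = [1, 2] / [3] / [4]
  Insert 8 (step 5): P = [3, 4, 8] / [5] / [6];  Q = [1, 2, 5] / [3] / [4]
  Insert 7 (step 6): P = [3, 4, 7] / [5, 8] / [6];  Q = [1, 2, 5] / [3, 6] / [4]
  Insert 2 (step 7): P = [2, 4, 7] / [3, 8] / [5] / [6];  Q = [1, 2, 5] / [3, 6] / [4] / [7]
  Insert 1 (step 8): P = [1, 4, 7] / [2, 8] / [3] / [5] / [6];  Q = [1, 2, 5] / [3, 6] / [4] / [7] / [8]
Final shape: (3, 2, 1, 1, 1).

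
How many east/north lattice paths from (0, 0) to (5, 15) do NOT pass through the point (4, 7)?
Number of paths = 12534

Total paths from (0, 0) to (5, 15): C(20, 5) = 15504. Paths through (4, 7): (paths (0, 0) → (4, 7)) × (paths (4, 7) → (5, 15)) = C(11, 4) · C(9, 1) = 330 · 9 = 2970. Avoidance count = 15504 − 2970 = 12534.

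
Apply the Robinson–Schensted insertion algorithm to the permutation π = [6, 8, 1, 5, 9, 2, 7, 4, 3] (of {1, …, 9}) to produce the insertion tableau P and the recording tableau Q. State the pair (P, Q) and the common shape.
P = [1, 2, 3] / [4, 7, 9] / [5, 8] / [6];  Q = [1, 2, 5] / [3, 4, 7] / [6, 8] / [9];  common shape = (3, 3, 2, 1)

Row-insert the values π_1, π_2, … into P one at a time, bumping the leftmost entry strictly greater than the inserted value down to the next row. The recording tableau Q records, in position (i, j), the step at which that cell was added to P.
  Insert 6 (step 1): P = [6];  Q = [1]
  Insert 8 (step 2): P = [6, 8];  Q = [1, 2]
  Insert 1 (step 3): P = [1, 8] / [6];  Q = [1, 2] / [3]
  Insert 5 (step 4): P = [1, 5] / [6, 8];  Q = [1, 2] / [3, 4]
  Insert 9 (step 5): P = [1, 5, 9] / [6, 8];  Q = [1, 2, 5] / [3, 4]
  Insert 2 (step 6): P = [1, 2, 9] / [5, 8] / [6];  Q = [1, 2, 5] / [3, 4] / [6]
  Insert 7 (step 7): P = [1, 2, 7] / [5, 8, 9] / [6];  Q = [1, 2, 5] / [3, 4, 7] / [6]
  Insert 4 (step 8): P = [1, 2, 4] / [5, 7, 9] / [6, 8];  Q = [1, 2, 5] / [3, 4, 7] / [6, 8]
  Insert 3 (step 9): P = [1, 2, 3] / [4, 7, 9] / [5, 8] / [6];  Q = [1, 2, 5] / [3, 4, 7] / [6, 8] / [9]
Final shape: (3, 3, 2, 1).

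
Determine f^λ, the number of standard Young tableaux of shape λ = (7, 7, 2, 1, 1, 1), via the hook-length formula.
# SYT of shape (7, 7, 2, 1, 1, 1) = 6348888

Hook-length formula: f^λ = n! / Π hook(c), product over all cells c of the Young diagram. For λ = (7, 7, 2, 1, 1, 1), n = 19 boxes. Hook lengths by row (left-to-right, top-to-bottom): [12, 8, 6, 5, 4, 3, 2]; [11, 7, 5, 4, 3, 2, 1]; [5, 1]; [3]; [2]; [1]. Product of hooks = 19160064000. So f^λ = 19! / 19160064000 = 121645100408832000 / 19160064000 = 6348888.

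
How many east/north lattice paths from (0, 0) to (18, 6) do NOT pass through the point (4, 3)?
Number of paths = 110796

Total paths from (0, 0) to (18, 6): C(24, 18) = 134596. Paths through (4, 3): (paths (0, 0) → (4, 3)) × (paths (4, 3) → (18, 6)) = C(7, 4) · C(17, 14) = 35 · 680 = 23800. Avoidance count = 134596 − 23800 = 110796.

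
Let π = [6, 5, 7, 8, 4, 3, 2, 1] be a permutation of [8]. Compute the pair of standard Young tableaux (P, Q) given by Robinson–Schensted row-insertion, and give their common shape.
P = [1, 7, 8] / [2] / [3] / [4] / [5] / [6];  Q = [1, 3, 4] / [2] / [5] / [6] / [7] / [8];  common shape = (3, 1, 1, 1, 1, 1)

Row-insert the values π_1, π_2, … into P one at a time, bumping the leftmost entry strictly greater than the inserted value down to the next row. The recording tableau Q records, in position (i, j), the step at which that cell was added to P.
  Insert 6 (step 1): P = [6];  Q = [1]
  Insert 5 (step 2): P = [5] / [6];  Q = [1] / [2]
  Insert 7 (step 3): P = [5, 7] / [6];  Q = [1, 3] / [2]
  Insert 8 (step 4): P = [5, 7, 8] / [6];  Q = [1, 3, 4] / [2]
  Insert 4 (step 5): P = [4, 7, 8] / [5] / [6];  Q = [1, 3, 4] / [2] / [5]
  Insert 3 (step 6): P = [3, 7, 8] / [4] / [5] / [6];  Q = [1, 3, 4] / [2] / [5] / [6]
  Insert 2 (step 7): P = [2, 7, 8] / [3] / [4] / [5] / [6];  Q = [1, 3, 4] / [2] / [5] / [6] / [7]
  Insert 1 (step 8): P = [1, 7, 8] / [2] / [3] / [4] / [5] / [6];  Q = [1, 3, 4] / [2] / [5] / [6] / [7] / [8]
Final shape: (3, 1, 1, 1, 1, 1).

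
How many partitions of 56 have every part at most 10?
p(56, parts ≤ 10) = 126299

Use the recurrence p(n, m) = p(n, m−1) + p(n−m, m): either the largest part is < m (count p(n, m−1)) or the largest part is exactly m (remove one copy of m, count p(n−m, m)). With p(0, ·) = 1 this gives p(56, parts ≤ 10) = 126299. (By conjugating Young diagrams, this also counts partitions of 56 into at most 10 parts.)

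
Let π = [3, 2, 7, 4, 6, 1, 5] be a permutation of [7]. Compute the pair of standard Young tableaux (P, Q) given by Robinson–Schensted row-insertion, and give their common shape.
P = [1, 4, 5] / [2, 6] / [3, 7];  Q = [1, 3, 5] / [2, 4] / [6, 7];  common shape = (3, 2, 2)

Row-insert the values π_1, π_2, … into P one at a time, bumping the leftmost entry strictly greater than the inserted value down to the next row. The recording tableau Q records, in position (i, j), the step at which that cell was added to P.
  Insert 3 (step 1): P = [3];  Q = [1]
  Insert 2 (step 2): P = [2] / [3];  Q = [1] / [2]
  Insert 7 (step 3): P = [2, 7] / [3];  Q = [1, 3] / [2]
  Insert 4 (step 4): P = [2, 4] / [3, 7];  Q = [1, 3] / [2, 4]
  Insert 6 (step 5): P = [2, 4, 6] / [3, 7];  Q = [1, 3, 5] / [2, 4]
  Insert 1 (step 6): P = [1, 4, 6] / [2, 7] / [3];  Q = [1, 3, 5] / [2, 4] / [6]
  Insert 5 (step 7): P = [1, 4, 5] / [2, 6] / [3, 7];  Q = [1, 3, 5] / [2, 4] / [6, 7]
Final shape: (3, 2, 2).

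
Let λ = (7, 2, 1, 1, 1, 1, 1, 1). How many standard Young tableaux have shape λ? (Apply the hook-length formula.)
# SYT of shape (7, 2, 1, 1, 1, 1, 1, 1) = 19305

Hook-length formula: f^λ = n! / Π hook(c), product over all cells c of the Young diagram. For λ = (7, 2, 1, 1, 1, 1, 1, 1), n = 15 boxes. Hook lengths by row (left-to-right, top-to-bottom): [14, 7, 5, 4, 3, 2, 1]; [8, 1]; [6]; [5]; [4]; [3]; [2]; [1]. Product of hooks = 67737600. So f^λ = 15! / 67737600 = 1307674368000 / 67737600 = 19305.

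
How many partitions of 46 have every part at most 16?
p(46, parts ≤ 16) = 82898

Use the recurrence p(n, m) = p(n, m−1) + p(n−m, m): either the largest part is < m (count p(n, m−1)) or the largest part is exactly m (remove one copy of m, count p(n−m, m)). With p(0, ·) = 1 this gives p(46, parts ≤ 16) = 82898. (By conjugating Young diagrams, this also counts partitions of 46 into at most 16 parts.)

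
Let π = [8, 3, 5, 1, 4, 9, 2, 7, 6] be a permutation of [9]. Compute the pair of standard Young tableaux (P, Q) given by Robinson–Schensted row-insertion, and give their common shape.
P = [1, 2, 6] / [3, 4, 7] / [5, 9] / [8];  Q = [1, 3, 6] / [2, 5, 8] / [4, 9] / [7];  common shape = (3, 3, 2, 1)

Row-insert the values π_1, π_2, … into P one at a time, bumping the leftmost entry strictly greater than the inserted value down to the next row. The recording tableau Q records, in position (i, j), the step at which that cell was added to P.
  Insert 8 (step 1): P = [8];  Q = [1]
  Insert 3 (step 2): P = [3] / [8];  Q = [1] / [2]
  Insert 5 (step 3): P = [3, 5] / [8];  Q = [1, 3] / [2]
  Insert 1 (step 4): P = [1, 5] / [3] / [8];  Q = [1, 3] / [2] / [4]
  Insert 4 (step 5): P = [1, 4] / [3, 5] / [8];  Q = [1, 3] / [2, 5] / [4]
  Insert 9 (step 6): P = [1, 4, 9] / [3, 5] / [8];  Q = [1, 3, 6] / [2, 5] / [4]
  Insert 2 (step 7): P = [1, 2, 9] / [3, 4] / [5] / [8];  Q = [1, 3, 6] / [2, 5] / [4] / [7]
  Insert 7 (step 8): P = [1, 2, 7] / [3, 4, 9] / [5] / [8];  Q = [1, 3, 6] / [2, 5, 8] / [4] / [7]
  Insert 6 (step 9): P = [1, 2, 6] / [3, 4, 7] / [5, 9] / [8];  Q = [1, 3, 6] / [2, 5, 8] / [4, 9] / [7]
Final shape: (3, 3, 2, 1).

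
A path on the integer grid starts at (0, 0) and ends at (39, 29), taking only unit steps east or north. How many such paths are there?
Number of paths = 13750991318793417920

A monotone lattice path from (0, 0) to (39, 29) consists of 39 east steps and 29 north steps in some order, so it is determined by which 39 of the 68 steps are east. The count is C(68, 39) = 13750991318793417920.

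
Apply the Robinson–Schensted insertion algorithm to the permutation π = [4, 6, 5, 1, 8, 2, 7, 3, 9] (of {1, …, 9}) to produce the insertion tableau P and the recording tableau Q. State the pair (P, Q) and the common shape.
P = [1, 2, 3, 9] / [4, 5, 7] / [6, 8];  Q = [1, 2, 5, 9] / [3, 6, 7] / [4, 8];  common shape = (4, 3, 2)

Row-insert the values π_1, π_2, … into P one at a time, bumping the leftmost entry strictly greater than the inserted value down to the next row. The recording tableau Q records, in position (i, j), the step at which that cell was added to P.
  Insert 4 (step 1): P = [4];  Q = [1]
  Insert 6 (step 2): P = [4, 6];  Q = [1, 2]
  Insert 5 (step 3): P = [4, 5] / [6];  Q = [1, 2] / [3]
  Insert 1 (step 4): P = [1, 5] / [4] / [6];  Q = [1, 2] / [3] / [4]
  Insert 8 (step 5): P = [1, 5, 8] / [4] / [6];  Q = [1, 2, 5] / [3] / [4]
  Insert 2 (step 6): P = [1, 2, 8] / [4, 5] / [6];  Q = [1, 2, 5] / [3, 6] / [4]
  Insert 7 (step 7): P = [1, 2, 7] / [4, 5, 8] / [6];  Q = [1, 2, 5] / [3, 6, 7] / [4]
  Insert 3 (step 8): P = [1, 2, 3] / [4, 5, 7] / [6, 8];  Q = [1, 2, 5] / [3, 6, 7] / [4, 8]
  Insert 9 (step 9): P = [1, 2, 3, 9] / [4, 5, 7] / [6, 8];  Q = [1, 2, 5, 9] / [3, 6, 7] / [4, 8]
Final shape: (4, 3, 2).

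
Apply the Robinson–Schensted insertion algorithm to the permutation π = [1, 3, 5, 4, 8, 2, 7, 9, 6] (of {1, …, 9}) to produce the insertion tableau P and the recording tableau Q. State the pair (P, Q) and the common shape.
P = [1, 2, 4, 6, 9] / [3, 7] / [5, 8];  Q = [1, 2, 3, 5, 8] / [4, 7] / [6, 9];  common shape = (5, 2, 2)

Row-insert the values π_1, π_2, … into P one at a time, bumping the leftmost entry strictly greater than the inserted value down to the next row. The recording tableau Q records, in position (i, j), the step at which that cell was added to P.
  Insert 1 (step 1): P = [1];  Q = [1]
  Insert 3 (step 2): P = [1, 3];  Q = [1, 2]
  Insert 5 (step 3): P = [1, 3, 5];  Q = [1, 2, 3]
  Insert 4 (step 4): P = [1, 3, 4] / [5];  Q = [1, 2, 3] / [4]
  Insert 8 (step 5): P = [1, 3, 4, 8] / [5];  Q = [1, 2, 3, 5] / [4]
  Insert 2 (step 6): P = [1, 2, 4, 8] / [3] / [5];  Q = [1, 2, 3, 5] / [4] / [6]
  Insert 7 (step 7): P = [1, 2, 4, 7] / [3, 8] / [5];  Q = [1, 2, 3, 5] / [4, 7] / [6]
  Insert 9 (step 8): P = [1, 2, 4, 7, 9] / [3, 8] / [5];  Q = [1, 2, 3, 5, 8] / [4, 7] / [6]
  Insert 6 (step 9): P = [1, 2, 4, 6, 9] / [3, 7] / [5, 8];  Q = [1, 2, 3, 5, 8] / [4, 7] / [6, 9]
Final shape: (5, 2, 2).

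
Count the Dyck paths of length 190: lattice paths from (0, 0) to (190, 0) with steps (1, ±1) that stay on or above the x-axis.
C_95 = 944973797977428207852605870454939596837230758234904050

These Dyck paths are counted by the Catalan number C_n = (1/(n + 1)) · C(2n, n). For n = 95: C_95 = (1/96) · C(190, 95) = 90717484605833107953850163563674201296374152790550788800/96 = 944973797977428207852605870454939596837230758234904050.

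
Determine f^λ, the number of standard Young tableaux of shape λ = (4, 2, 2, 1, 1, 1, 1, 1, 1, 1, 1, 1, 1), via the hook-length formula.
# SYT of shape (4, 2, 2, 1, 1, 1, 1, 1, 1, 1, 1, 1, 1) = 35343

Hook-length formula: f^λ = n! / Π hook(c), product over all cells c of the Young diagram. For λ = (4, 2, 2, 1, 1, 1, 1, 1, 1, 1, 1, 1, 1), n = 18 boxes. Hook lengths by row (left-to-right, top-to-bottom): [16, 5, 2, 1]; [13, 2]; [12, 1]; [10]; [9]; [8]; [7]; [6]; [5]; [4]; [3]; [2]; [1]. Product of hooks = 181149696000. So f^λ = 18! / 181149696000 = 6402373705728000 / 181149696000 = 35343.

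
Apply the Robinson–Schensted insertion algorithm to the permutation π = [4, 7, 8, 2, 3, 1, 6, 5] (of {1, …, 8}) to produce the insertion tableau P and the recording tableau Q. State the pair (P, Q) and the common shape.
P = [1, 3, 5] / [2, 6, 8] / [4, 7];  Q = [1, 2, 3] / [4, 5, 7] / [6, 8];  common shape = (3, 3, 2)

Row-insert the values π_1, π_2, … into P one at a time, bumping the leftmost entry strictly greater than the inserted value down to the next row. The recording tableau Q records, in position (i, j), the step at which that cell was added to P.
  Insert 4 (step 1): P = [4];  Q = [1]
  Insert 7 (step 2): P = [4, 7];  Q = [1, 2]
  Insert 8 (step 3): P = [4, 7, 8];  Q = [1, 2, 3]
  Insert 2 (step 4): P = [2, 7, 8] / [4];  Q = [1, 2, 3] / [4]
  Insert 3 (step 5): P = [2, 3, 8] / [4, 7];  Q = [1, 2, 3] / [4, 5]
  Insert 1 (step 6): P = [1, 3, 8] / [2, 7] / [4];  Q = [1, 2, 3] / [4, 5] / [6]
  Insert 6 (step 7): P = [1, 3, 6] / [2, 7, 8] / [4];  Q = [1, 2, 3] / [4, 5, 7] / [6]
  Insert 5 (step 8): P = [1, 3, 5] / [2, 6, 8] / [4, 7];  Q = [1, 2, 3] / [4, 5, 7] / [6, 8]
Final shape: (3, 3, 2).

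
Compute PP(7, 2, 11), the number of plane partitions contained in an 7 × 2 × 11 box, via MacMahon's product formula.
PP(7, 2, 11) = 200443464

Evaluate the triple product over i = 1..7, j = 1..2, k = 1..11. The factors are (2/1) · (3/2) · (4/3) · (5/4) · (6/5) · (7/6) · (8/7) · (9/8) · … (154 factors total). The numerators and denominators telescope so the product is an integer; carrying out the multiplication exactly gives PP(7, 2, 11) = 200443464.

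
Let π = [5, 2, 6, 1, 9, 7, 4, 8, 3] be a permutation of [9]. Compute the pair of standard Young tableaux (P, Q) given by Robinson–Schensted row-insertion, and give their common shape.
P = [1, 3, 7, 8] / [2, 4] / [5, 6] / [9];  Q = [1, 3, 5, 8] / [2, 6] / [4, 7] / [9];  common shape = (4, 2, 2, 1)

Row-insert the values π_1, π_2, … into P one at a time, bumping the leftmost entry strictly greater than the inserted value down to the next row. The recording tableau Q records, in position (i, j), the step at which that cell was added to P.
  Insert 5 (step 1): P = [5];  Q = [1]
  Insert 2 (step 2): P = [2] / [5];  Q = [1] / [2]
  Insert 6 (step 3): P = [2, 6] / [5];  Q = [1, 3] / [2]
  Insert 1 (step 4): P = [1, 6] / [2] / [5];  Q = [1, 3] / [2] / [4]
  Insert 9 (step 5): P = [1, 6, 9] / [2] / [5];  Q = [1, 3, 5] / [2] / [4]
  Insert 7 (step 6): P = [1, 6, 7] / [2, 9] / [5];  Q = [1, 3, 5] / [2, 6] / [4]
  Insert 4 (step 7): P = [1, 4, 7] / [2, 6] / [5, 9];  Q = [1, 3, 5] / [2, 6] / [4, 7]
  Insert 8 (step 8): P = [1, 4, 7, 8] / [2, 6] / [5, 9];  Q = [1, 3, 5, 8] / [2, 6] / [4, 7]
  Insert 3 (step 9): P = [1, 3, 7, 8] / [2, 4] / [5, 6] / [9];  Q = [1, 3, 5, 8] / [2, 6] / [4, 7] / [9]
Final shape: (4, 2, 2, 1).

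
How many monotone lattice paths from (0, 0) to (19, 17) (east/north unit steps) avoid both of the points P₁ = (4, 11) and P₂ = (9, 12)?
Number of paths = 7665349020

Inclusion–exclusion. Total paths: C(36, 19) = 8597496600. Through P₁: C(15, 4)·C(21, 15) = 74070360. Through P₂: C(21, 9)·C(15, 10) = 882671790. Since P₁ is strictly southwest of P₂, a monotone path through both must visit P₁ then P₂; paths through both = C(15, 4)·C(6, 5)·C(15, 10) = 24594570. Avoid both = 8597496600 − 74070360 − 882671790 + 24594570 = 7665349020.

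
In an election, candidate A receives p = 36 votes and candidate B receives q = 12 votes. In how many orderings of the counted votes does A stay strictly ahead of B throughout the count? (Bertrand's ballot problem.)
Strict-lead orderings = 34834267234

Total orderings of the 48 votes with 36 for A: C(48, 36) = 69668534468. By the Bertrand ballot formula (Cycle Lemma / reflection principle), the number of orderings in which A is strictly ahead of B throughout is (p − q)/(p + q) · C(p + q, p) = (36 − 12)/(36 + 12) · 69668534468 = 34834267234.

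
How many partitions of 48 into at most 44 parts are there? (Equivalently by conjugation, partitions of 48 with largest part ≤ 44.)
p(48, parts ≤ 44) = 147266

Use the recurrence p(n, m) = p(n, m−1) + p(n−m, m): either the largest part is < m (count p(n, m−1)) or the largest part is exactly m (remove one copy of m, count p(n−m, m)). With p(0, ·) = 1 this gives p(48, parts ≤ 44) = 147266. (By conjugating Young diagrams, this also counts partitions of 48 into at most 44 parts.)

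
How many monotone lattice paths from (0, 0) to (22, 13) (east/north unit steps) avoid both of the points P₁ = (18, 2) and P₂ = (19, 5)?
Number of paths = 1469190690

Inclusion–exclusion. Total paths: C(35, 22) = 1476337800. Through P₁: C(20, 18)·C(15, 4) = 259350. Through P₂: C(24, 19)·C(11, 3) = 7013160. Since P₁ is strictly southwest of P₂, a monotone path through both must visit P₁ then P₂; paths through both = C(20, 18)·C(4, 1)·C(11, 3) = 125400. Avoid both = 1476337800 − 259350 − 7013160 + 125400 = 1469190690.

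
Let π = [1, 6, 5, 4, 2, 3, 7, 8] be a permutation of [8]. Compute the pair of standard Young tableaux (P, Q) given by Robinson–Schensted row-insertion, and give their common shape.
P = [1, 2, 3, 7, 8] / [4] / [5] / [6];  Q = [1, 2, 6, 7, 8] / [3] / [4] / [5];  common shape = (5, 1, 1, 1)

Row-insert the values π_1, π_2, … into P one at a time, bumping the leftmost entry strictly greater than the inserted value down to the next row. The recording tableau Q records, in position (i, j), the step at which that cell was added to P.
  Insert 1 (step 1): P = [1];  Q = [1]
  Insert 6 (step 2): P = [1, 6];  Q = [1, 2]
  Insert 5 (step 3): P = [1, 5] / [6];  Q = [1, 2] / [3]
  Insert 4 (step 4): P = [1, 4] / [5] / [6];  Q = [1, 2] / [3] / [4]
  Insert 2 (step 5): P = [1, 2] / [4] / [5] / [6];  Q = [1, 2] / [3] / [4] / [5]
  Insert 3 (step 6): P = [1, 2, 3] / [4] / [5] / [6];  Q = [1, 2, 6] / [3] / [4] / [5]
  Insert 7 (step 7): P = [1, 2, 3, 7] / [4] / [5] / [6];  Q = [1, 2, 6, 7] / [3] / [4] / [5]
  Insert 8 (step 8): P = [1, 2, 3, 7, 8] / [4] / [5] / [6];  Q = [1, 2, 6, 7, 8] / [3] / [4] / [5]
Final shape: (5, 1, 1, 1).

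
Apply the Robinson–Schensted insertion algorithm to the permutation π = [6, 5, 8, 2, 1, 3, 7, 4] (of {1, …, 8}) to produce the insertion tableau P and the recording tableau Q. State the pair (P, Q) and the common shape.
P = [1, 3, 4] / [2, 7] / [5, 8] / [6];  Q = [1, 3, 7] / [2, 6] / [4, 8] / [5];  common shape = (3, 2, 2, 1)

Row-insert the values π_1, π_2, … into P one at a time, bumping the leftmost entry strictly greater than the inserted value down to the next row. The recording tableau Q records, in position (i, j), the step at which that cell was added to P.
  Insert 6 (step 1): P = [6];  Q = [1]
  Insert 5 (step 2): P = [5] / [6];  Q = [1] / [2]
  Insert 8 (step 3): P = [5, 8] / [6];  Q = [1, 3] / [2]
  Insert 2 (step 4): P = [2, 8] / [5] / [6];  Q = [1, 3] / [2] / [4]
  Insert 1 (step 5): P = [1, 8] / [2] / [5] / [6];  Q = [1, 3] / [2] / [4] / [5]
  Insert 3 (step 6): P = [1, 3] / [2, 8] / [5] / [6];  Q = [1, 3] / [2, 6] / [4] / [5]
  Insert 7 (step 7): P = [1, 3, 7] / [2, 8] / [5] / [6];  Q = [1, 3, 7] / [2, 6] / [4] / [5]
  Insert 4 (step 8): P = [1, 3, 4] / [2, 7] / [5, 8] / [6];  Q = [1, 3, 7] / [2, 6] / [4, 8] / [5]
Final shape: (3, 2, 2, 1).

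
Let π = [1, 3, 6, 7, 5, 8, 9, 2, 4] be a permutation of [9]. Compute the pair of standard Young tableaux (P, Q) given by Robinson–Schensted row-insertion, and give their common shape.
P = [1, 2, 4, 7, 8, 9] / [3, 5] / [6];  Q = [1, 2, 3, 4, 6, 7] / [5, 9] / [8];  common shape = (6, 2, 1)

Row-insert the values π_1, π_2, … into P one at a time, bumping the leftmost entry strictly greater than the inserted value down to the next row. The recording tableau Q records, in position (i, j), the step at which that cell was added to P.
  Insert 1 (step 1): P = [1];  Q = [1]
  Insert 3 (step 2): P = [1, 3];  Q = [1, 2]
  Insert 6 (step 3): P = [1, 3, 6];  Q = [1, 2, 3]
  Insert 7 (step 4): P = [1, 3, 6, 7];  Q = [1, 2, 3, 4]
  Insert 5 (step 5): P = [1, 3, 5, 7] / [6];  Q = [1, 2, 3, 4] / [5]
  Insert 8 (step 6): P = [1, 3, 5, 7, 8] / [6];  Q = [1, 2, 3, 4, 6] / [5]
  Insert 9 (step 7): P = [1, 3, 5, 7, 8, 9] / [6];  Q = [1, 2, 3, 4, 6, 7] / [5]
  Insert 2 (step 8): P = [1, 2, 5, 7, 8, 9] / [3] / [6];  Q = [1, 2, 3, 4, 6, 7] / [5] / [8]
  Insert 4 (step 9): P = [1, 2, 4, 7, 8, 9] / [3, 5] / [6];  Q = [1, 2, 3, 4, 6, 7] / [5, 9] / [8]
Final shape: (6, 2, 1).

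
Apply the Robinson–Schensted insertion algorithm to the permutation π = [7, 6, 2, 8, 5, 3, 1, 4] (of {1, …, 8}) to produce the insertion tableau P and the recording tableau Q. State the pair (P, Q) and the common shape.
P = [1, 3, 4] / [2, 8] / [5] / [6] / [7];  Q = [1, 4, 8] / [2, 5] / [3] / [6] / [7];  common shape = (3, 2, 1, 1, 1)

Row-insert the values π_1, π_2, … into P one at a time, bumping the leftmost entry strictly greater than the inserted value down to the next row. The recording tableau Q records, in position (i, j), the step at which that cell was added to P.
  Insert 7 (step 1): P = [7];  Q = [1]
  Insert 6 (step 2): P = [6] / [7];  Q = [1] / [2]
  Insert 2 (step 3): P = [2] / [6] / [7];  Q = [1] / [2] / [3]
  Insert 8 (step 4): P = [2, 8] / [6] / [7];  Q = [1, 4] / [2] / [3]
  Insert 5 (step 5): P = [2, 5] / [6, 8] / [7];  Q = [1, 4] / [2, 5] / [3]
  Insert 3 (step 6): P = [2, 3] / [5, 8] / [6] / [7];  Q = [1, 4] / [2, 5] / [3] / [6]
  Insert 1 (step 7): P = [1, 3] / [2, 8] / [5] / [6] / [7];  Q = [1, 4] / [2, 5] / [3] / [6] / [7]
  Insert 4 (step 8): P = [1, 3, 4] / [2, 8] / [5] / [6] / [7];  Q = [1, 4, 8] / [2, 5] / [3] / [6] / [7]
Final shape: (3, 2, 1, 1, 1).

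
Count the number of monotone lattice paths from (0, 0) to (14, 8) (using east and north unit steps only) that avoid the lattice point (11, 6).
Number of paths = 196010

Total paths from (0, 0) to (14, 8): C(22, 14) = 319770. Paths through (11, 6): (paths (0, 0) → (11, 6)) × (paths (11, 6) → (14, 8)) = C(17, 11) · C(5, 3) = 12376 · 10 = 123760. Avoidance count = 319770 − 123760 = 196010.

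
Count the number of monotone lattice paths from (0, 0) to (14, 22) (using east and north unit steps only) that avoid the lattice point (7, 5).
Number of paths = 3522182832

Total paths from (0, 0) to (14, 22): C(36, 14) = 3796297200. Paths through (7, 5): (paths (0, 0) → (7, 5)) × (paths (7, 5) → (14, 22)) = C(12, 7) · C(24, 7) = 792 · 346104 = 274114368. Avoidance count = 3796297200 − 274114368 = 3522182832.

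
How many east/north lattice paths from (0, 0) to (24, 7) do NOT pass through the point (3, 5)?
Number of paths = 2615407

Total paths from (0, 0) to (24, 7): C(31, 24) = 2629575. Paths through (3, 5): (paths (0, 0) → (3, 5)) × (paths (3, 5) → (24, 7)) = C(8, 3) · C(23, 21) = 56 · 253 = 14168. Avoidance count = 2629575 − 14168 = 2615407.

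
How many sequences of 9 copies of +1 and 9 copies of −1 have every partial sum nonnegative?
C_9 = 4862

These ballot sequences are counted by the Catalan number C_n = (1/(n + 1)) · C(2n, n). For n = 9: C_9 = (1/10) · C(18, 9) = 48620/10 = 4862.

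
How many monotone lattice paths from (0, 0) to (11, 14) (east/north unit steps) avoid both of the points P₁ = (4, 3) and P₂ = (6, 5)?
Number of paths = 2839056

Inclusion–exclusion. Total paths: C(25, 11) = 4457400. Through P₁: C(7, 4)·C(18, 7) = 1113840. Through P₂: C(11, 6)·C(14, 5) = 924924. Since P₁ is strictly southwest of P₂, a monotone path through both must visit P₁ then P₂; paths through both = C(7, 4)·C(4, 2)·C(14, 5) = 420420. Avoid both = 4457400 − 1113840 − 924924 + 420420 = 2839056.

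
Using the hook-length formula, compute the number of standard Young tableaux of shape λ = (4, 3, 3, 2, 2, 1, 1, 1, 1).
# SYT of shape (4, 3, 3, 2, 2, 1, 1, 1, 1) = 2625480

Hook-length formula: f^λ = n! / Π hook(c), product over all cells c of the Young diagram. For λ = (4, 3, 3, 2, 2, 1, 1, 1, 1), n = 18 boxes. Hook lengths by row (left-to-right, top-to-bottom): [12, 7, 4, 1]; [10, 5, 2]; [9, 4, 1]; [7, 2]; [6, 1]; [4]; [3]; [2]; [1]. Product of hooks = 2438553600. So f^λ = 18! / 2438553600 = 6402373705728000 / 2438553600 = 2625480.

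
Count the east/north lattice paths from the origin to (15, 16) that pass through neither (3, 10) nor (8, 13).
Number of paths = 272734011

Inclusion–exclusion. Total paths: C(31, 15) = 300540195. Through P₁: C(13, 3)·C(18, 12) = 5309304. Through P₂: C(21, 8)·C(10, 7) = 24418800. Since P₁ is strictly southwest of P₂, a monotone path through both must visit P₁ then P₂; paths through both = C(13, 3)·C(8, 5)·C(10, 7) = 1921920. Avoid both = 300540195 − 5309304 − 24418800 + 1921920 = 272734011.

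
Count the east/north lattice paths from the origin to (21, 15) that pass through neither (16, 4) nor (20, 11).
Number of paths = 5131372275

Inclusion–exclusion. Total paths: C(36, 21) = 5567902560. Through P₁: C(20, 16)·C(16, 5) = 21162960. Through P₂: C(31, 20)·C(5, 1) = 423361575. Since P₁ is strictly southwest of P₂, a monotone path through both must visit P₁ then P₂; paths through both = C(20, 16)·C(11, 4)·C(5, 1) = 7994250. Avoid both = 5567902560 − 21162960 − 423361575 + 7994250 = 5131372275.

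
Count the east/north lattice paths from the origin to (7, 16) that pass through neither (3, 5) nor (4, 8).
Number of paths = 124002

Inclusion–exclusion. Total paths: C(23, 7) = 245157. Through P₁: C(8, 3)·C(15, 4) = 76440. Through P₂: C(12, 4)·C(11, 3) = 81675. Since P₁ is strictly southwest of P₂, a monotone path through both must visit P₁ then P₂; paths through both = C(8, 3)·C(4, 1)·C(11, 3) = 36960. Avoid both = 245157 − 76440 − 81675 + 36960 = 124002.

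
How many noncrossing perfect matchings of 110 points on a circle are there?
C_55 = 1759414616608818870992479875972

These noncrossing handshakes are counted by the Catalan number C_n = (1/(n + 1)) · C(2n, n). For n = 55: C_55 = (1/56) · C(110, 55) = 98527218530093856775578873054432/56 = 1759414616608818870992479875972.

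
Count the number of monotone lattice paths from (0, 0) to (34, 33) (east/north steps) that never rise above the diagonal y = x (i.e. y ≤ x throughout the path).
Number of paths = 812944042149730764

By the reflection principle (André's argument), the number of monotone paths to (34, 33) with n ≤ m that never go above y = x is C(67, 34) − C(67, 35) = 14226520737620288370 − 13413576695470557606 = 812944042149730764.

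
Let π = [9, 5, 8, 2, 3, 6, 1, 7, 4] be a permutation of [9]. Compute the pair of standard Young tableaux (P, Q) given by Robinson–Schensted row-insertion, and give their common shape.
P = [1, 3, 4, 7] / [2, 6] / [5, 8] / [9];  Q = [1, 3, 6, 8] / [2, 5] / [4, 9] / [7];  common shape = (4, 2, 2, 1)

Row-insert the values π_1, π_2, … into P one at a time, bumping the leftmost entry strictly greater than the inserted value down to the next row. The recording tableau Q records, in position (i, j), the step at which that cell was added to P.
  Insert 9 (step 1): P = [9];  Q = [1]
  Insert 5 (step 2): P = [5] / [9];  Q = [1] / [2]
  Insert 8 (step 3): P = [5, 8] / [9];  Q = [1, 3] / [2]
  Insert 2 (step 4): P = [2, 8] / [5] / [9];  Q = [1, 3] / [2] / [4]
  Insert 3 (step 5): P = [2, 3] / [5, 8] / [9];  Q = [1, 3] / [2, 5] / [4]
  Insert 6 (step 6): P = [2, 3, 6] / [5, 8] / [9];  Q = [1, 3, 6] / [2, 5] / [4]
  Insert 1 (step 7): P = [1, 3, 6] / [2, 8] / [5] / [9];  Q = [1, 3, 6] / [2, 5] / [4] / [7]
  Insert 7 (step 8): P = [1, 3, 6, 7] / [2, 8] / [5] / [9];  Q = [1, 3, 6, 8] / [2, 5] / [4] / [7]
  Insert 4 (step 9): P = [1, 3, 4, 7] / [2, 6] / [5, 8] / [9];  Q = [1, 3, 6, 8] / [2, 5] / [4, 9] / [7]
Final shape: (4, 2, 2, 1).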